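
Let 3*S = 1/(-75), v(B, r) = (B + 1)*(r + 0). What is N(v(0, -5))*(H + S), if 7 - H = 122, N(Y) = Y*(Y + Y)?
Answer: -51752/9 ≈ -5750.2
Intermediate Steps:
v(B, r) = r*(1 + B) (v(B, r) = (1 + B)*r = r*(1 + B))
N(Y) = 2*Y² (N(Y) = Y*(2*Y) = 2*Y²)
H = -115 (H = 7 - 1*122 = 7 - 122 = -115)
S = -1/225 (S = (⅓)/(-75) = (⅓)*(-1/75) = -1/225 ≈ -0.0044444)
N(v(0, -5))*(H + S) = (2*(-5*(1 + 0))²)*(-115 - 1/225) = (2*(-5*1)²)*(-25876/225) = (2*(-5)²)*(-25876/225) = (2*25)*(-25876/225) = 50*(-25876/225) = -51752/9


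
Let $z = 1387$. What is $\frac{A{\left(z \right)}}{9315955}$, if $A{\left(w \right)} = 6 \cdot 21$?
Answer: $\frac{126}{9315955} \approx 1.3525 \cdot 10^{-5}$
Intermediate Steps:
$A{\left(w \right)} = 126$
$\frac{A{\left(z \right)}}{9315955} = \frac{126}{9315955}$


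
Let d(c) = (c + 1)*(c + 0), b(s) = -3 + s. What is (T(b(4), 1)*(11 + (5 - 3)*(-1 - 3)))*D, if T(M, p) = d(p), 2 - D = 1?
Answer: 6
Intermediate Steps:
D = 1 (D = 2 - 1*1 = 2 - 1 = 1)
d(c) = c*(1 + c) (d(c) = (1 + c)*c = c*(1 + c))
T(M, p) = p*(1 + p)
(T(b(4), 1)*(11 + (5 - 3)*(-1 - 3)))*D = ((1*(1 + 1))*(11 + (5 - 3)*(-1 - 3)))*1 = ((1*2)*(11 + 2*(-4)))*1 = (2*(11 - 8))*1 = (2*3)*1 = 6*1 = 6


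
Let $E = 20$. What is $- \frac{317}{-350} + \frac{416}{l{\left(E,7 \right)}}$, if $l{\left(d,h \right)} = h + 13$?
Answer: $\frac{7597}{350} \approx 21.706$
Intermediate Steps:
$l{\left(d,h \right)} = 13 + h$
$- \frac{317}{-350} + \frac{416}{l{\left(E,7 \right)}} = - \frac{317}{-350} + \frac{416}{13 + 7} = \left(-317\right) \left(- \frac{1}{350}\right) + \frac{416}{20} = \frac{317}{350} + 416 \cdot \frac{1}{20} = \frac{317}{350} + \frac{104}{5} = \frac{7597}{350}$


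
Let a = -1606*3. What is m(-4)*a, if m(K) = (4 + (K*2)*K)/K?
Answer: 43362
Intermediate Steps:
a = -4818
m(K) = (4 + 2*K²)/K (m(K) = (4 + (2*K)*K)/K = (4 + 2*K²)/K)
m(-4)*a = (2*(-4) + 4/(-4))*(-4818) = (-8 + 4*(-¼))*(-4818) = (-8 - 1)*(-4818) = -9*(-4818) = 43362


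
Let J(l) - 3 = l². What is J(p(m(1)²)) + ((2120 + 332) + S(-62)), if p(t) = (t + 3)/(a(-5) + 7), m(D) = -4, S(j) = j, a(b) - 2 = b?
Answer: 38649/16 ≈ 2415.6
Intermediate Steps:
a(b) = 2 + b
p(t) = ¾ + t/4 (p(t) = (t + 3)/((2 - 5) + 7) = (3 + t)/(-3 + 7) = (3 + t)/4 = (3 + t)*(¼) = ¾ + t/4)
J(l) = 3 + l²
J(p(m(1)²)) + ((2120 + 332) + S(-62)) = (3 + (¾ + (¼)*(-4)²)²) + ((2120 + 332) - 62) = (3 + (¾ + (¼)*16)²) + (2452 - 62) = (3 + (¾ + 4)²) + 2390 = (3 + (19/4)²) + 2390 = (3 + 361/16) + 2390 = 409/16 + 2390 = 38649/16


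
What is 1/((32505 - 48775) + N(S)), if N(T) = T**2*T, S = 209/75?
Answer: -421875/6854776921 ≈ -6.1545e-5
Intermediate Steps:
S = 209/75 (S = 209*(1/75) = 209/75 ≈ 2.7867)
N(T) = T**3
1/((32505 - 48775) + N(S)) = 1/((32505 - 48775) + (209/75)**3) = 1/(-16270 + 9129329/421875) = 1/(-6854776921/421875) = -421875/6854776921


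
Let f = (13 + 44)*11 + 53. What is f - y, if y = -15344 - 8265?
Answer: 24289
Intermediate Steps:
f = 680 (f = 57*11 + 53 = 627 + 53 = 680)
y = -23609
f - y = 680 - 1*(-23609) = 680 + 23609 = 24289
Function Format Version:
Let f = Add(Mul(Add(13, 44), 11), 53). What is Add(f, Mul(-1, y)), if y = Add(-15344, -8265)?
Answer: 24289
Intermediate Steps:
f = 680 (f = Add(Mul(57, 11), 53) = Add(627, 53) = 680)
y = -23609
Add(f, Mul(-1, y)) = Add(680, Mul(-1, -23609)) = Add(680, 23609) = 24289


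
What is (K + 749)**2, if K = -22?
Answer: 528529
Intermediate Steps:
(K + 749)**2 = (-22 + 749)**2 = 727**2 = 528529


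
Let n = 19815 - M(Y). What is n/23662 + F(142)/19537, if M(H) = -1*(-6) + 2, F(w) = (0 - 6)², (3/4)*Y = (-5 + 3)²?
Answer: 387821191/462284494 ≈ 0.83892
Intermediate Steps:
Y = 16/3 (Y = 4*(-5 + 3)²/3 = (4/3)*(-2)² = (4/3)*4 = 16/3 ≈ 5.3333)
F(w) = 36 (F(w) = (-6)² = 36)
M(H) = 8 (M(H) = 6 + 2 = 8)
n = 19807 (n = 19815 - 1*8 = 19815 - 8 = 19807)
n/23662 + F(142)/19537 = 19807/23662 + 36/19537 = 387821191/462284494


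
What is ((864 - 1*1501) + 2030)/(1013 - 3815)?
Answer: -1393/2802 ≈ -0.49714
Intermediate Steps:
((864 - 1*1501) + 2030)/(1013 - 3815) = ((864 - 1501) + 2030)/(-2802) = (-637 + 2030)*(-1/2802) = 1393*(-1/2802) = -1393/2802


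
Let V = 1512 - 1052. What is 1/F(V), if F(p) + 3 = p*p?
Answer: 1/211597 ≈ 4.7260e-6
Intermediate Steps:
V = 460
F(p) = -3 + p² (F(p) = -3 + p*p = -3 + p²)
1/F(V) = 1/(-3 + 460²) = 1/(-3 + 211600) = 1/211597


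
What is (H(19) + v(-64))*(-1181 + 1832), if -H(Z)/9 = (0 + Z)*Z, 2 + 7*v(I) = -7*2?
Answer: -2116587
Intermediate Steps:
v(I) = -16/7 (v(I) = -2/7 + (-7*2)/7 = -2/7 + (⅐)*(-14) = -2/7 - 2 = -16/7)
H(Z) = -9*Z² (H(Z) = -9*(0 + Z)*Z = -9*Z*Z = -9*Z²)
(H(19) + v(-64))*(-1181 + 1832) = (-9*19² - 16/7)*(-1181 + 1832) = (-9*361 - 16/7)*651 = (-3249 - 16/7)*651 = -22759/7*651 = -2116587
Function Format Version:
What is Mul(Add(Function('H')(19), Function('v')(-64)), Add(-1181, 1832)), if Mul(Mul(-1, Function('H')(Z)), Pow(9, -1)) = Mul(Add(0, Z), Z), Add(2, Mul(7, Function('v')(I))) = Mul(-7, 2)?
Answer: -2116587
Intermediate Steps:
Function('v')(I) = Rational(-16, 7) (Function('v')(I) = Add(Rational(-2, 7), Mul(Rational(1, 7), Mul(-7, 2))) = Add(Rational(-2, 7), Mul(Rational(1, 7), -14)) = Add(Rational(-2, 7), -2) = Rational(-16, 7))
Function('H')(Z) = Mul(-9, Pow(Z, 2)) (Function('H')(Z) = Mul(-9, Mul(Add(0, Z), Z)) = Mul(-9, Mul(Z, Z)) = Mul(-9, Pow(Z, 2)))
Mul(Add(Function('H')(19), Function('v')(-64)), Add(-1181, 1832)) = Mul(Add(Mul(-9, Pow(19, 2)), Rational(-16, 7)), Add(-1181, 1832)) = Mul(Add(Mul(-9, 361), Rational(-16, 7)), 651) = Mul(Add(-3249, Rational(-16, 7)), 651) = Mul(Rational(-22759, 7), 651) = -2116587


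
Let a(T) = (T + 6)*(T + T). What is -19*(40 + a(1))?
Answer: -1026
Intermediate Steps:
a(T) = 2*T*(6 + T) (a(T) = (6 + T)*(2*T) = 2*T*(6 + T))
-19*(40 + a(1)) = -19*(40 + 2*1*(6 + 1)) = -19*(40 + 2*1*7) = -19*(40 + 14) = -19*54 = -1026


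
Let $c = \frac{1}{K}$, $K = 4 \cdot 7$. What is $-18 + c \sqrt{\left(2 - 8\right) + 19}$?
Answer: $-18 + \frac{\sqrt{13}}{28} \approx -17.871$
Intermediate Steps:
$K = 28$
$c = \frac{1}{28} \approx 0.035714$
$-18 + c \sqrt{\left(2 - 8\right) + 19} = -18 + \frac{\sqrt{\left(2 - 8\right) + 19}}{28} = -18 + \frac{\sqrt{-6 + 19}}{28} = -18 + \frac{\sqrt{13}}{28}$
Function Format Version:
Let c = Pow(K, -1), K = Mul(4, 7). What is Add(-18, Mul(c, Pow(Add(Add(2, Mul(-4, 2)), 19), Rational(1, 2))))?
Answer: Add(-18, Mul(Rational(1, 28), Pow(13, Rational(1, 2)))) ≈ -17.871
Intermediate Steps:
K = 28
c = Rational(1, 28) (c = Pow(28, -1) = Rational(1, 28) ≈ 0.035714)
Add(-18, Mul(c, Pow(Add(Add(2, Mul(-4, 2)), 19), Rational(1, 2)))) = Add(-18, Mul(Rational(1, 28), Pow(Add(Add(2, Mul(-4, 2)), 19), Rational(1, 2)))) = Add(-18, Mul(Rational(1, 28), Pow(Add(Add(2, -8), 19), Rational(1, 2)))) = Add(-18, Mul(Rational(1, 28), Pow(Add(-6, 19), Rational(1, 2)))) = Add(-18, Mul(Rational(1, 28), Pow(13, Rational(1, 2))))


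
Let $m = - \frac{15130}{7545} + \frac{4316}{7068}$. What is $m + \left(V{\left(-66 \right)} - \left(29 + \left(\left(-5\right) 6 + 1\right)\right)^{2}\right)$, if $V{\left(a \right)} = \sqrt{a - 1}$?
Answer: $- \frac{1239577}{888801} + i \sqrt{67} \approx -1.3947 + 8.1853 i$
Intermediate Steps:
$V{\left(a \right)} = \sqrt{-1 + a}$
$m = - \frac{1239577}{888801}$ ($m = \left(-15130\right) \frac{1}{7545} + 4316 \cdot \frac{1}{7068} = - \frac{3026}{1509} + \frac{1079}{1767} = - \frac{1239577}{888801} \approx -1.3947$)
$m + \left(V{\left(-66 \right)} - \left(29 + \left(\left(-5\right) 6 + 1\right)\right)^{2}\right) = - \frac{1239577}{888801} - \left(\left(29 + \left(\left(-5\right) 6 + 1\right)\right)^{2} - \sqrt{-1 - 66}\right) = - \frac{1239577}{888801} - \left(\left(29 + \left(-30 + 1\right)\right)^{2} - i \sqrt{67}\right) = - \frac{1239577}{888801} - \left(\left(29 - 29\right)^{2} - i \sqrt{67}\right) = - \frac{1239577}{888801} + \left(i \sqrt{67} - 0^{2}\right) = - \frac{1239577}{888801} + \left(i \sqrt{67} - 0\right) = - \frac{1239577}{888801} + \left(i \sqrt{67} + 0\right) = - \frac{1239577}{888801} + i \sqrt{67}$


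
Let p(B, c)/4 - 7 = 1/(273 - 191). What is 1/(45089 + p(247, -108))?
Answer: 41/1849799 ≈ 2.2165e-5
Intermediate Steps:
p(B, c) = 1150/41 (p(B, c) = 28 + 4/(273 - 191) = 28 + 4/82 = 28 + 4*(1/82) = 28 + 2/41 = 1150/41)
1/(45089 + p(247, -108)) = 1/(45089 + 1150/41) = 1/(1849799/41) = 41/1849799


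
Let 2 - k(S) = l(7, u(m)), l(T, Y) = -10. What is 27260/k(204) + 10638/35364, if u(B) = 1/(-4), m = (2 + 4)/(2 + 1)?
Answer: 40172929/17682 ≈ 2272.0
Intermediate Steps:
m = 2 (m = 6/3 = 6*(1/3) = 2)
u(B) = -1/4
k(S) = 12 (k(S) = 2 - 1*(-10) = 2 + 10 = 12)
27260/k(204) + 10638/35364 = 27260/12 + 10638/35364 = 27260*(1/12) + 10638*(1/35364) = 6815/3 + 1773/5894 = 40172929/17682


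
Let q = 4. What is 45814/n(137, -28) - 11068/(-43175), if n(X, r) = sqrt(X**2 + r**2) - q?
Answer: 8128313316/843509975 + 45814*sqrt(19553)/19537 ≈ 337.54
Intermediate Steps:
n(X, r) = -4 + sqrt(X**2 + r**2) (n(X, r) = sqrt(X**2 + r**2) - 1*4 = sqrt(X**2 + r**2) - 4 = -4 + sqrt(X**2 + r**2))
45814/n(137, -28) - 11068/(-43175) = 45814/(-4 + sqrt(137**2 + (-28)**2)) - 11068/(-43175) = 45814/(-4 + sqrt(18769 + 784)) - 11068*(-1/43175) = 45814/(-4 + sqrt(19553)) + 11068/43175 = 11068/43175 + 45814/(-4 + sqrt(19553))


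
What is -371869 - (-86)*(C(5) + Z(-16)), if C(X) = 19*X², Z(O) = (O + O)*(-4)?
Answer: -320011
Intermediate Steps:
Z(O) = -8*O (Z(O) = (2*O)*(-4) = -8*O)
-371869 - (-86)*(C(5) + Z(-16)) = -371869 - (-86)*(19*5² - 8*(-16)) = -371869 - (-86)*(19*25 + 128) = -371869 - (-86)*(475 + 128) = -371869 - (-86)*603 = -371869 - 1*(-51858) = -371869 + 51858 = -320011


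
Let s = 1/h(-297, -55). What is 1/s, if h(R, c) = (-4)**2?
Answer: 16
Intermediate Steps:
h(R, c) = 16
s = 1/16 ≈ 0.062500
1/s = 1/(1/16) = 16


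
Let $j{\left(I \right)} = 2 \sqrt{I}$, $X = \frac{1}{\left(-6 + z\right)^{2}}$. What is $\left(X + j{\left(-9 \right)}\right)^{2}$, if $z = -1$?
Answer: $- \frac{86435}{2401} + \frac{12 i}{49} \approx -36.0 + 0.2449 i$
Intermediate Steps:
$X = \frac{1}{49}$ ($X = \frac{1}{\left(-6 - 1\right)^{2}} = \frac{1}{\left(-7\right)^{2}} = \frac{1}{49} \approx 0.020408$)
$\left(X + j{\left(-9 \right)}\right)^{2} = \left(\frac{1}{49} + 2 \sqrt{-9}\right)^{2} = \left(\frac{1}{49} + 2 \cdot 3 i\right)^{2} = \left(\frac{1}{49} + 6 i\right)^{2}$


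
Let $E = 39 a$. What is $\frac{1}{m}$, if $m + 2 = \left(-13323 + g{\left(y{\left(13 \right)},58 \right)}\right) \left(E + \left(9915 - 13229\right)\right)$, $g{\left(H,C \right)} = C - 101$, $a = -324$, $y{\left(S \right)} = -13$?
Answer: $\frac{1}{213187698} \approx 4.6907 \cdot 10^{-9}$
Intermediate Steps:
$E = -12636$ ($E = 39 \left(-324\right) = -12636$)
$g{\left(H,C \right)} = -101 + C$
$m = 213187698$ ($m = -2 + \left(-13323 + \left(-101 + 58\right)\right) \left(-12636 + \left(9915 - 13229\right)\right) = -2 + \left(-13323 - 43\right) \left(-12636 - 3314\right) = -2 - -213187700 = -2 + 213187700 = 213187698$)
$\frac{1}{m} = \frac{1}{213187698}$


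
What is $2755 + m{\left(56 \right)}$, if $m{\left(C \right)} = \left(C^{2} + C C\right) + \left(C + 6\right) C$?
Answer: $12499$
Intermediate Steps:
$m{\left(C \right)} = 2 C^{2} + C \left(6 + C\right)$ ($m{\left(C \right)} = \left(C^{2} + C^{2}\right) + \left(6 + C\right) C = 2 C^{2} + C \left(6 + C\right)$)
$2755 + m{\left(56 \right)} = 2755 + 3 \cdot 56 \left(2 + 56\right) = 2755 + 3 \cdot 56 \cdot 58 = 2755 + 9744 = 12499$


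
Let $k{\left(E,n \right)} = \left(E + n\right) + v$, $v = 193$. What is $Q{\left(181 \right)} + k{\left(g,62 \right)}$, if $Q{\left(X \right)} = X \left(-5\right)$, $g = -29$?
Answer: $-679$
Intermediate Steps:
$k{\left(E,n \right)} = 193 + E + n$ ($k{\left(E,n \right)} = \left(E + n\right) + 193 = 193 + E + n$)
$Q{\left(X \right)} = - 5 X$
$Q{\left(181 \right)} + k{\left(g,62 \right)} = \left(-5\right) 181 + \left(193 - 29 + 62\right) = -905 + 226 = -679$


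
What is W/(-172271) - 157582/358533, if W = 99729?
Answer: -62902946279/61764838443 ≈ -1.0184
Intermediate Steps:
W/(-172271) - 157582/358533 = 99729/(-172271) - 157582/358533 = 99729*(-1/172271) - 157582*1/358533 = -99729/172271 - 157582/358533 = -62902946279/61764838443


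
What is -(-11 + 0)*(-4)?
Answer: -44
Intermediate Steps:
-(-11 + 0)*(-4) = -(-11)*(-4) = -1*44 = -44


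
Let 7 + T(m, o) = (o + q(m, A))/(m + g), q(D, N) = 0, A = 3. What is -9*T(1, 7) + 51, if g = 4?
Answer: 507/5 ≈ 101.40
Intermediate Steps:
T(m, o) = -7 + o/(4 + m) (T(m, o) = -7 + (o + 0)/(m + 4) = -7 + o/(4 + m))
-9*T(1, 7) + 51 = -9*(-28 + 7 - 7*1)/(4 + 1) + 51 = -9*(-28 + 7 - 7)/5 + 51 = -9*(-28)/5 + 51 = -9*(-28/5) + 51 = 252/5 + 51 = 507/5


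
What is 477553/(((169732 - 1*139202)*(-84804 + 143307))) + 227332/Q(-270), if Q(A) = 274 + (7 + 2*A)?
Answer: -58005255187379/66085573830 ≈ -877.73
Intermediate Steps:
Q(A) = 281 + 2*A
477553/(((169732 - 1*139202)*(-84804 + 143307))) + 227332/Q(-270) = 477553/(((169732 - 1*139202)*(-84804 + 143307))) + 227332/(281 + 2*(-270)) = 477553/(((169732 - 139202)*58503)) + 227332/(281 - 540) = 477553/((30530*58503)) + 227332/(-259) = 477553/1786096590 + 227332*(-1/259) = 477553*(1/1786096590) - 32476/37 = 477553/1786096590 - 32476/37 = -58005255187379/66085573830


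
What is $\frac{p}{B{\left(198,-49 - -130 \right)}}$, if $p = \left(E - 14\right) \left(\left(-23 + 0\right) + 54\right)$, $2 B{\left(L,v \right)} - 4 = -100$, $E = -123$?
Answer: $\frac{4247}{48} \approx 88.479$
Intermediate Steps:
$B{\left(L,v \right)} = -48$ ($B{\left(L,v \right)} = 2 + \frac{1}{2} \left(-100\right) = 2 - 50 = -48$)
$p = -4247$ ($p = \left(-123 - 14\right) \left(\left(-23 + 0\right) + 54\right) = - 137 \left(-23 + 54\right) = \left(-137\right) 31 = -4247$)
$\frac{p}{B{\left(198,-49 - -130 \right)}} = - \frac{4247}{-48} = \left(-4247\right) \left(- \frac{1}{48}\right) = \frac{4247}{48}$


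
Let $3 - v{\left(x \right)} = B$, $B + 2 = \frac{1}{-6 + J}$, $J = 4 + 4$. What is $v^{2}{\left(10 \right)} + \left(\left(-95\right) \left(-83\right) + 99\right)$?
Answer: $\frac{32017}{4} \approx 8004.3$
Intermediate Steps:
$J = 8$
$B = - \frac{3}{2}$ ($B = -2 + \frac{1}{-6 + 8} = -2 + \frac{1}{2} = - \frac{3}{2} \approx -1.5$)
$v{\left(x \right)} = \frac{9}{2}$ ($v{\left(x \right)} = 3 - - \frac{3}{2} = 3 + \frac{3}{2} = \frac{9}{2}$)
$v^{2}{\left(10 \right)} + \left(\left(-95\right) \left(-83\right) + 99\right) = \left(\frac{9}{2}\right)^{2} + \left(\left(-95\right) \left(-83\right) + 99\right) = \frac{81}{4} + \left(7885 + 99\right) = \frac{81}{4} + 7984 = \frac{32017}{4}$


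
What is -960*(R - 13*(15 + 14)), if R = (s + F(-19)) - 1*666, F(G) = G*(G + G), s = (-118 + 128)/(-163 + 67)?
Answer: 308260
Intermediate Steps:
s = -5/48 (s = 10/(-96) = 10*(-1/96) = -5/48 ≈ -0.10417)
F(G) = 2*G**2 (F(G) = G*(2*G) = 2*G**2)
R = 2683/48 (R = (-5/48 + 2*(-19)**2) - 1*666 = (-5/48 + 2*361) - 666 = (-5/48 + 722) - 666 = 34651/48 - 666 = 2683/48 ≈ 55.896)
-960*(R - 13*(15 + 14)) = -960*(2683/48 - 13*(15 + 14)) = -960*(2683/48 - 13*29) = -960*(2683/48 - 377) = -960*(-15413/48) = 308260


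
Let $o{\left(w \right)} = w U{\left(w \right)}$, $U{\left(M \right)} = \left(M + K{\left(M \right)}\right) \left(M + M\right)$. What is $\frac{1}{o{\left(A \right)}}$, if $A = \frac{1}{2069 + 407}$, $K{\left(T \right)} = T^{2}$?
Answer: $\frac{18791981045888}{2477} \approx 7.5866 \cdot 10^{9}$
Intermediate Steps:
$A = \frac{1}{2476} \approx 0.00040388$
$U{\left(M \right)} = 2 M \left(M + M^{2}\right)$ ($U{\left(M \right)} = \left(M + M^{2}\right) \left(M + M\right) = \left(M + M^{2}\right) 2 M = 2 M \left(M + M^{2}\right)$)
$o{\left(w \right)} = 2 w^{3} \left(1 + w\right)$ ($o{\left(w \right)} = w 2 w^{2} \left(1 + w\right) = 2 w^{3} \left(1 + w\right)$)
$\frac{1}{o{\left(A \right)}} = \frac{1}{2 \left(\frac{1}{2476}\right)^{3} \left(1 + \frac{1}{2476}\right)} = \frac{1}{2 \cdot \frac{1}{15179306176} \cdot \frac{2477}{2476}} = \frac{1}{\frac{2477}{18791981045888}} = \frac{18791981045888}{2477}$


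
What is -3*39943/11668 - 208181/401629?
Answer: -50555857349/4686207172 ≈ -10.788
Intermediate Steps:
-3*39943/11668 - 208181/401629 = -119829*1/11668 - 208181*1/401629 = -119829/11668 - 208181/401629 = -50555857349/4686207172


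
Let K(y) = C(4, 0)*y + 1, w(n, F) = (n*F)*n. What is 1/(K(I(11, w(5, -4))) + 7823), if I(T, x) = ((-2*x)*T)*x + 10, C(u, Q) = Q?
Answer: 1/7824 ≈ 0.00012781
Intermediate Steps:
w(n, F) = F*n² (w(n, F) = (F*n)*n = F*n²)
I(T, x) = 10 - 2*T*x² (I(T, x) = (-2*T*x)*x + 10 = -2*T*x² + 10 = 10 - 2*T*x²)
K(y) = 1 (K(y) = 0*y + 1 = 0 + 1 = 1)
1/(K(I(11, w(5, -4))) + 7823) = 1/(1 + 7823) = 1/7824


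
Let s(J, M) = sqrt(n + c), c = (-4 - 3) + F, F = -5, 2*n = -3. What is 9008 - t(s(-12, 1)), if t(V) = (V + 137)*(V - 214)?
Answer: 76679/2 + 231*I*sqrt(6)/2 ≈ 38340.0 + 282.92*I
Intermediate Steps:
n = -3/2 (n = (1/2)*(-3) = -3/2 ≈ -1.5000)
c = -12 (c = (-4 - 3) - 5 = -7 - 5 = -12)
s(J, M) = 3*I*sqrt(6)/2 (s(J, M) = sqrt(-3/2 - 12) = sqrt(-27/2) = 3*I*sqrt(6)/2)
t(V) = (-214 + V)*(137 + V) (t(V) = (137 + V)*(-214 + V) = (-214 + V)*(137 + V))
9008 - t(s(-12, 1)) = 9008 - (-29318 + (3*I*sqrt(6)/2)**2 - 231*I*sqrt(6)/2) = 9008 - (-29318 - 27/2 - 231*I*sqrt(6)/2) = 9008 - (-58663/2 - 231*I*sqrt(6)/2) = 9008 + (58663/2 + 231*I*sqrt(6)/2) = 76679/2 + 231*I*sqrt(6)/2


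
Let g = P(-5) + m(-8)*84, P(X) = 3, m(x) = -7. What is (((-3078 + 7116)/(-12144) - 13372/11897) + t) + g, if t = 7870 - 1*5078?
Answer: 53108446687/24079528 ≈ 2205.5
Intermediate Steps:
t = 2792 (t = 7870 - 5078 = 2792)
g = -585 (g = 3 - 7*84 = 3 - 588 = -585)
(((-3078 + 7116)/(-12144) - 13372/11897) + t) + g = (((-3078 + 7116)/(-12144) - 13372/11897) + 2792) - 585 = ((4038*(-1/12144) - 13372*1/11897) + 2792) - 585 = ((-673/2024 - 13372/11897) + 2792) - 585 = (-35071609/24079528 + 2792) - 585 = 67194970567/24079528 - 585 = 53108446687/24079528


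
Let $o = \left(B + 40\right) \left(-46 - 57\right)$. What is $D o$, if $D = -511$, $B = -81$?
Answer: $-2157953$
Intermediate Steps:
$o = 4223$ ($o = \left(-81 + 40\right) \left(-46 - 57\right) = \left(-41\right) \left(-103\right) = 4223$)
$D o = \left(-511\right) 4223 = -2157953$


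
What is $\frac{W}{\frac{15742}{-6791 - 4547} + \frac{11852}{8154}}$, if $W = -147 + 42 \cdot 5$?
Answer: $\frac{1456088319}{1504427} \approx 967.87$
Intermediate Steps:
$W = 63$ ($W = -147 + 210 = 63$)
$\frac{W}{\frac{15742}{-6791 - 4547} + \frac{11852}{8154}} = \frac{63}{\frac{15742}{-6791 - 4547} + \frac{11852}{8154}} = \frac{63}{\frac{15742}{-11338} + 11852 \cdot \frac{1}{8154}} = \frac{63}{15742 \left(- \frac{1}{11338}\right) + \frac{5926}{4077}} = \frac{63}{- \frac{7871}{5669} + \frac{5926}{4077}} = \frac{63}{\frac{1504427}{23112513}} = 63 \cdot \frac{23112513}{1504427} = \frac{1456088319}{1504427}$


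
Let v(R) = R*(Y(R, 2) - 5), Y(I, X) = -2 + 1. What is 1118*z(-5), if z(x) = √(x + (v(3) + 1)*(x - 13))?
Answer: 1118*√301 ≈ 19397.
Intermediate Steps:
Y(I, X) = -1
v(R) = -6*R (v(R) = R*(-1 - 5) = R*(-6) = -6*R)
z(x) = √(221 - 16*x) (z(x) = √(x + (-6*3 + 1)*(x - 13)) = √(x + (-18 + 1)*(-13 + x)) = √(x - 17*(-13 + x)) = √(x + (221 - 17*x)) = √(221 - 16*x))
1118*z(-5) = 1118*√(221 - 16*(-5)) = 1118*√(221 + 80) = 1118*√301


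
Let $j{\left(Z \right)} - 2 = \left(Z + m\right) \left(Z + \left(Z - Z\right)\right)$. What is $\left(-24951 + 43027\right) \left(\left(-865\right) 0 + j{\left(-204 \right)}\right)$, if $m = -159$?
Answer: $1338600104$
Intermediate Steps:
$j{\left(Z \right)} = 2 + Z \left(-159 + Z\right)$ ($j{\left(Z \right)} = 2 + \left(Z - 159\right) \left(Z + \left(Z - Z\right)\right) = 2 + \left(-159 + Z\right) \left(Z + 0\right) = 2 + \left(-159 + Z\right) Z = 2 + Z \left(-159 + Z\right)$)
$\left(-24951 + 43027\right) \left(\left(-865\right) 0 + j{\left(-204 \right)}\right) = \left(-24951 + 43027\right) \left(\left(-865\right) 0 + \left(2 + \left(-204\right)^{2} - -32436\right)\right) = 18076 \left(0 + \left(2 + 41616 + 32436\right)\right) = 18076 \left(0 + 74054\right) = 18076 \cdot 74054 = 1338600104$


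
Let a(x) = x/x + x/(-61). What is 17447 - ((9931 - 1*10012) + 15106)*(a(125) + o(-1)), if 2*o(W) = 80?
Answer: -34635133/61 ≈ -5.6779e+5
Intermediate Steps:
a(x) = 1 - x/61 (a(x) = 1 + x*(-1/61) = 1 - x/61)
o(W) = 40 (o(W) = (½)*80 = 40)
17447 - ((9931 - 1*10012) + 15106)*(a(125) + o(-1)) = 17447 - ((9931 - 1*10012) + 15106)*((1 - 1/61*125) + 40) = 17447 - ((9931 - 10012) + 15106)*((1 - 125/61) + 40) = 17447 - (-81 + 15106)*(-64/61 + 40) = 17447 - 15025*2376/61 = 17447 - 1*35699400/61 = 17447 - 35699400/61 = -34635133/61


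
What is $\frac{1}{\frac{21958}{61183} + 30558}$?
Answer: $\frac{61183}{1869652072} \approx 3.2724 \cdot 10^{-5}$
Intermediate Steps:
$\frac{1}{\frac{21958}{61183} + 30558} = \frac{1}{\frac{1869652072}{61183}} = \frac{61183}{1869652072}$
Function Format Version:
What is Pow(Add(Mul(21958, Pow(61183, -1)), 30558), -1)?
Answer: Rational(61183, 1869652072) ≈ 3.2724e-5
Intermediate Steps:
Pow(Add(Mul(21958, Pow(61183, -1)), 30558), -1) = Pow(Add(Mul(21958, Rational(1, 61183)), 30558), -1) = Pow(Add(Rational(21958, 61183), 30558), -1) = Pow(Rational(1869652072, 61183), -1) = Rational(61183, 1869652072)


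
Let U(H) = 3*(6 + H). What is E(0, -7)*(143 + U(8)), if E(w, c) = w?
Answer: 0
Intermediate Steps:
U(H) = 18 + 3*H
E(0, -7)*(143 + U(8)) = 0*(143 + (18 + 3*8)) = 0*(143 + (18 + 24)) = 0*(143 + 42) = 0*185 = 0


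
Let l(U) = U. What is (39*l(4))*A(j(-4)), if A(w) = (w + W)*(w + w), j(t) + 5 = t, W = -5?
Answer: 39312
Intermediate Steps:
j(t) = -5 + t
A(w) = 2*w*(-5 + w) (A(w) = (w - 5)*(w + w) = (-5 + w)*(2*w) = 2*w*(-5 + w))
(39*l(4))*A(j(-4)) = (39*4)*(2*(-5 - 4)*(-5 + (-5 - 4))) = 156*(2*(-9)*(-5 - 9)) = 156*(2*(-9)*(-14)) = 156*252 = 39312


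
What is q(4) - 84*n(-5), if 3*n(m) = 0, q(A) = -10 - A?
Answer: -14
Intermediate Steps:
n(m) = 0 (n(m) = (⅓)*0 = 0)
q(4) - 84*n(-5) = (-10 - 1*4) - 84*0 = (-10 - 4) + 0 = -14 + 0 = -14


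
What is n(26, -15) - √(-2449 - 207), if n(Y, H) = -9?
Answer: -9 - 4*I*√166 ≈ -9.0 - 51.536*I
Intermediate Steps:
n(26, -15) - √(-2449 - 207) = -9 - √(-2449 - 207) = -9 - √(-2656) = -9 - 4*I*√166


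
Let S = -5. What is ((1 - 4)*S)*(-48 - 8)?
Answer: -840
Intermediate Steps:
((1 - 4)*S)*(-48 - 8) = ((1 - 4)*(-5))*(-48 - 8) = -3*(-5)*(-56) = 15*(-56) = -840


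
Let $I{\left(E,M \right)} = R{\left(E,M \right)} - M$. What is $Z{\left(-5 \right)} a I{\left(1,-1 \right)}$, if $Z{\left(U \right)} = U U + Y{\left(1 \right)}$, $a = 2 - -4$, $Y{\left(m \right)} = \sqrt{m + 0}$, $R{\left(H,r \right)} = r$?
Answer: $0$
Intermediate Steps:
$Y{\left(m \right)} = \sqrt{m}$
$a = 6$ ($a = 2 + 4 = 6$)
$I{\left(E,M \right)} = 0$ ($I{\left(E,M \right)} = M - M = 0$)
$Z{\left(U \right)} = 1 + U^{2}$ ($Z{\left(U \right)} = U U + \sqrt{1} = U^{2} + 1 = 1 + U^{2}$)
$Z{\left(-5 \right)} a I{\left(1,-1 \right)} = \left(1 + \left(-5\right)^{2}\right) 6 \cdot 0 = \left(1 + 25\right) 6 \cdot 0 = 26 \cdot 6 \cdot 0 = 156 \cdot 0 = 0$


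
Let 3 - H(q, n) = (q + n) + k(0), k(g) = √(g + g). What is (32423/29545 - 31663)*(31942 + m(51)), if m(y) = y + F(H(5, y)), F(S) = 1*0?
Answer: -29927881027616/29545 ≈ -1.0130e+9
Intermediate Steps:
k(g) = √2*√g (k(g) = √(2*g) = √2*√g)
H(q, n) = 3 - n - q (H(q, n) = 3 - ((q + n) + √2*√0) = 3 - ((n + q) + √2*0) = 3 - ((n + q) + 0) = 3 - (n + q) = 3 + (-n - q) = 3 - n - q)
F(S) = 0
m(y) = y (m(y) = y + 0 = y)
(32423/29545 - 31663)*(31942 + m(51)) = (32423/29545 - 31663)*(31942 + 51) = (32423*(1/29545) - 31663)*31993 = (32423/29545 - 31663)*31993 = -935450912/29545*31993 = -29927881027616/29545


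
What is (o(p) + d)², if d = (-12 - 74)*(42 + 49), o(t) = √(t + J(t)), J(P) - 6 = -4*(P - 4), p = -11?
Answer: (7826 - √55)² ≈ 6.1130e+7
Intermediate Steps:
J(P) = 22 - 4*P (J(P) = 6 - 4*(P - 4) = 6 - 4*(-4 + P) = 6 + (16 - 4*P) = 22 - 4*P)
o(t) = √(22 - 3*t) (o(t) = √(t + (22 - 4*t)) = √(22 - 3*t))
d = -7826 (d = -86*91 = -7826)
(o(p) + d)² = (√(22 - 3*(-11)) - 7826)² = (√(22 + 33) - 7826)² = (√55 - 7826)² = (-7826 + √55)²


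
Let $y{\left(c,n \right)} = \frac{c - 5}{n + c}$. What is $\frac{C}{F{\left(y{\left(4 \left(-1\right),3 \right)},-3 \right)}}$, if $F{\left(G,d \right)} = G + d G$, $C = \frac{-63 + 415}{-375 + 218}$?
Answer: $\frac{176}{1413} \approx 0.12456$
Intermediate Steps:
$C = - \frac{352}{157}$ ($C = \frac{352}{-157} = 352 \left(- \frac{1}{157}\right) = - \frac{352}{157} \approx -2.242$)
$y{\left(c,n \right)} = \frac{-5 + c}{c + n}$
$F{\left(G,d \right)} = G + G d$
$\frac{C}{F{\left(y{\left(4 \left(-1\right),3 \right)},-3 \right)}} = - \frac{352}{157 \frac{-5 + 4 \left(-1\right)}{4 \left(-1\right) + 3} \left(1 - 3\right)} = - \frac{352}{157 \frac{-5 - 4}{-4 + 3} \left(-2\right)} = - \frac{352}{157 \frac{1}{-1} \left(-9\right) \left(-2\right)} = - \frac{352}{157 \left(-1\right) \left(-9\right) \left(-2\right)} = - \frac{352}{157 \cdot 9 \left(-2\right)} = - \frac{352}{157 \left(-18\right)} = \left(- \frac{352}{157}\right) \left(- \frac{1}{18}\right) = \frac{176}{1413}$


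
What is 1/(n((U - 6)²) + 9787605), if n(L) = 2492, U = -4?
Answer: 1/9790097 ≈ 1.0214e-7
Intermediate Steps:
1/(n((U - 6)²) + 9787605) = 1/(2492 + 9787605) = 1/9790097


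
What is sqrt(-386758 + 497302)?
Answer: 28*sqrt(141) ≈ 332.48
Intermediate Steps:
sqrt(-386758 + 497302) = sqrt(110544) = 28*sqrt(141)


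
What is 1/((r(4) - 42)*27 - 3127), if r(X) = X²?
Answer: -1/3829 ≈ -0.00026116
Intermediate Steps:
1/((r(4) - 42)*27 - 3127) = 1/((4² - 42)*27 - 3127) = 1/((16 - 42)*27 - 3127) = 1/(-26*27 - 3127) = 1/(-702 - 3127) = 1/(-3829) = -1/3829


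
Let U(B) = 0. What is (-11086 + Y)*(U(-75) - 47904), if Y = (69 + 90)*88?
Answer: -139209024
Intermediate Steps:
Y = 13992 (Y = 159*88 = 13992)
(-11086 + Y)*(U(-75) - 47904) = (-11086 + 13992)*(0 - 47904) = 2906*(-47904) = -139209024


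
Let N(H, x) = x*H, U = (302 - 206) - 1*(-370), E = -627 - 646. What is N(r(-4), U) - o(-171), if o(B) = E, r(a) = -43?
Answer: -18765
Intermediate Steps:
E = -1273
U = 466 (U = 96 + 370 = 466)
N(H, x) = H*x
o(B) = -1273
N(r(-4), U) - o(-171) = -43*466 - 1*(-1273) = -20038 + 1273 = -18765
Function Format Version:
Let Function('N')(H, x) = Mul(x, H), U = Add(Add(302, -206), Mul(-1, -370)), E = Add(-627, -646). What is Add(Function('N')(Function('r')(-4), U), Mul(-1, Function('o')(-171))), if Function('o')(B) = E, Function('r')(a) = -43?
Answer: -18765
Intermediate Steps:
E = -1273
U = 466 (U = Add(96, 370) = 466)
Function('N')(H, x) = Mul(H, x)
Function('o')(B) = -1273
Add(Function('N')(Function('r')(-4), U), Mul(-1, Function('o')(-171))) = Add(Mul(-43, 466), Mul(-1, -1273)) = Add(-20038, 1273) = -18765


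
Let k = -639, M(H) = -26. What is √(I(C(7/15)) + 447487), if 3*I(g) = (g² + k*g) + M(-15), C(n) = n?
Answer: √905942487/45 ≈ 668.86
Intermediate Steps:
I(g) = -26/3 - 213*g + g²/3 (I(g) = ((g² - 639*g) - 26)/3 = (-26 + g² - 639*g)/3 = -26/3 - 213*g + g²/3)
√(I(C(7/15)) + 447487) = √((-26/3 - 1491/15 + (7/15)²/3) + 447487) = √((-26/3 - 1491/15 + (7*(1/15))²/3) + 447487) = √((-26/3 - 213*7/15 + (7/15)²/3) + 447487) = √((-26/3 - 497/5 + (⅓)*(49/225)) + 447487) = √((-26/3 - 497/5 + 49/675) + 447487) = √(-72896/675 + 447487) = √(301980829/675) = √905942487/45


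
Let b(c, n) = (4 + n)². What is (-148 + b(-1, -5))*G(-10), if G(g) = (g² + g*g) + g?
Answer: -27930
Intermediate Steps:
G(g) = g + 2*g² (G(g) = (g² + g²) + g = 2*g² + g = g + 2*g²)
(-148 + b(-1, -5))*G(-10) = (-148 + (4 - 5)²)*(-10*(1 + 2*(-10))) = (-148 + (-1)²)*(-10*(1 - 20)) = (-148 + 1)*(-10*(-19)) = -147*190 = -27930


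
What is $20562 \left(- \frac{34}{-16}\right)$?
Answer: $\frac{174777}{4} \approx 43694.0$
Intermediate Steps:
$20562 \left(- \frac{34}{-16}\right) = 20562 \left(\left(-34\right) \left(- \frac{1}{16}\right)\right) = 20562 \cdot \frac{17}{8} = \frac{174777}{4}$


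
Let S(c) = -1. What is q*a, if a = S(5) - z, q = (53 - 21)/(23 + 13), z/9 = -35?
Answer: 2512/9 ≈ 279.11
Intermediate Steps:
z = -315 (z = 9*(-35) = -315)
q = 8/9 (q = 32/36 = 32*(1/36) = 8/9 ≈ 0.88889)
a = 314 (a = -1 - 1*(-315) = -1 + 315 = 314)
q*a = (8/9)*314 = 2512/9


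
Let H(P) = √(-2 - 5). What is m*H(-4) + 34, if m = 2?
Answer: 34 + 2*I*√7 ≈ 34.0 + 5.2915*I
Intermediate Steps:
H(P) = I*√7 (H(P) = √(-7) = I*√7)
m*H(-4) + 34 = 2*(I*√7) + 34 = 2*I*√7 + 34 = 34 + 2*I*√7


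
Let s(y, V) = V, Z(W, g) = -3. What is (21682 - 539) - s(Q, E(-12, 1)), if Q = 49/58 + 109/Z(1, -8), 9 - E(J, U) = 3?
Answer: 21137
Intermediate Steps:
E(J, U) = 6 (E(J, U) = 9 - 1*3 = 9 - 3 = 6)
Q = -6175/174 (Q = 49/58 + 109/(-3) = 49*(1/58) + 109*(-⅓) = 49/58 - 109/3 = -6175/174 ≈ -35.489)
(21682 - 539) - s(Q, E(-12, 1)) = (21682 - 539) - 1*6 = 21143 - 6 = 21137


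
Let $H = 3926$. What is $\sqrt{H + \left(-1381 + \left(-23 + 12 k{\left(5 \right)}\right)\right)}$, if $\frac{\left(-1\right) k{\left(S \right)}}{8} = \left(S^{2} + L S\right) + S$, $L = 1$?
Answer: $i \sqrt{838} \approx 28.948 i$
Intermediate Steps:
$k{\left(S \right)} = - 16 S - 8 S^{2}$ ($k{\left(S \right)} = - 8 \left(\left(S^{2} + 1 S\right) + S\right) = - 8 \left(\left(S^{2} + S\right) + S\right) = - 8 \left(\left(S + S^{2}\right) + S\right) = - 8 \left(S^{2} + 2 S\right) = - 16 S - 8 S^{2}$)
$\sqrt{H + \left(-1381 + \left(-23 + 12 k{\left(5 \right)}\right)\right)} = \sqrt{3926 + \left(-1381 + \left(-23 + 12 \left(\left(-8\right) 5 \left(2 + 5\right)\right)\right)\right)} = \sqrt{3926 + \left(-1381 + \left(-23 + 12 \left(\left(-8\right) 5 \cdot 7\right)\right)\right)} = \sqrt{3926 + \left(-1381 + \left(-23 + 12 \left(-280\right)\right)\right)} = \sqrt{3926 - 4764} = \sqrt{-838} = i \sqrt{838}$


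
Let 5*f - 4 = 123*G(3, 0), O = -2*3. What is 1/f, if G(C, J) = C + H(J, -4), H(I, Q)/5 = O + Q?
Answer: -5/5777 ≈ -0.00086550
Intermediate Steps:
O = -6
H(I, Q) = -30 + 5*Q (H(I, Q) = 5*(-6 + Q) = -30 + 5*Q)
G(C, J) = -50 + C (G(C, J) = C + (-30 + 5*(-4)) = C + (-30 - 20) = C - 50 = -50 + C)
f = -5777/5 (f = 4/5 + (123*(-50 + 3))/5 = 4/5 + (123*(-47))/5 = 4/5 + (1/5)*(-5781) = 4/5 - 5781/5 = -5777/5 ≈ -1155.4)
1/f = 1/(-5777/5) = -5/5777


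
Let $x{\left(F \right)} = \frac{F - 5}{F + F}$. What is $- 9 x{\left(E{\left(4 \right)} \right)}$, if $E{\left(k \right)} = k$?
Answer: $\frac{9}{8} \approx 1.125$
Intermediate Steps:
$x{\left(F \right)} = \frac{-5 + F}{2 F}$
$- 9 x{\left(E{\left(4 \right)} \right)} = - 9 \frac{-5 + 4}{2 \cdot 4} = - 9 \cdot \frac{1}{2} \cdot \frac{1}{4} \left(-1\right) = \left(-9\right) \left(- \frac{1}{8}\right) = \frac{9}{8}$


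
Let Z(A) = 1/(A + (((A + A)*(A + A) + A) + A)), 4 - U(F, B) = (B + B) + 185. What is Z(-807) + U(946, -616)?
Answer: 2735306326/2602575 ≈ 1051.0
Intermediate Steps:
U(F, B) = -181 - 2*B (U(F, B) = 4 - ((B + B) + 185) = 4 - (2*B + 185) = 4 - (185 + 2*B) = 4 + (-185 - 2*B) = -181 - 2*B)
Z(A) = 1/(3*A + 4*A²) (Z(A) = 1/(A + (((2*A)*(2*A) + A) + A)) = 1/(A + ((4*A² + A) + A)) = 1/(A + ((A + 4*A²) + A)) = 1/(A + (2*A + 4*A²)) = 1/(3*A + 4*A²))
Z(-807) + U(946, -616) = 1/((-807)*(3 + 4*(-807))) + (-181 - 2*(-616)) = -1/(807*(3 - 3228)) + (-181 + 1232) = -1/807/(-3225) + 1051 = -1/807*(-1/3225) + 1051 = 1/2602575 + 1051 = 2735306326/2602575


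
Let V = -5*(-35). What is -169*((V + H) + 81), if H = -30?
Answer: -38194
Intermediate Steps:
V = 175
-169*((V + H) + 81) = -169*((175 - 30) + 81) = -169*(145 + 81) = -169*226 = -38194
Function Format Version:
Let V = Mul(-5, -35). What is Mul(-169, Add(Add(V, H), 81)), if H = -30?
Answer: -38194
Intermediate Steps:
V = 175
Mul(-169, Add(Add(V, H), 81)) = Mul(-169, Add(Add(175, -30), 81)) = Mul(-169, Add(145, 81)) = Mul(-169, 226) = -38194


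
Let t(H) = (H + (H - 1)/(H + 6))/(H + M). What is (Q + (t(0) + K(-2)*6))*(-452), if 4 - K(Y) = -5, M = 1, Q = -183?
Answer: 175150/3 ≈ 58383.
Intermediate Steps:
K(Y) = 9 (K(Y) = 4 - 1*(-5) = 4 + 5 = 9)
t(H) = (H + (-1 + H)/(6 + H))/(1 + H) (t(H) = (H + (H - 1)/(H + 6))/(H + 1) = (H + (-1 + H)/(6 + H))/(1 + H))
(Q + (t(0) + K(-2)*6))*(-452) = (-183 + ((-1 + 0² + 7*0)/(6 + 0² + 7*0) + 9*6))*(-452) = (-183 + ((-1 + 0 + 0)/(6 + 0 + 0) + 54))*(-452) = (-183 + (-1/6 + 54))*(-452) = (-183 + ((⅙)*(-1) + 54))*(-452) = (-183 + (-⅙ + 54))*(-452) = (-183 + 323/6)*(-452) = -775/6*(-452) = 175150/3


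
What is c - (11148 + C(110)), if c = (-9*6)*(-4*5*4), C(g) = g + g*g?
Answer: -19038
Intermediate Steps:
C(g) = g + g**2
c = 4320 (c = -(-1080)*4 = -54*(-80) = 4320)
c - (11148 + C(110)) = 4320 - (11148 + 110*(1 + 110)) = 4320 - (11148 + 110*111) = 4320 - (11148 + 12210) = 4320 - 1*23358 = 4320 - 23358 = -19038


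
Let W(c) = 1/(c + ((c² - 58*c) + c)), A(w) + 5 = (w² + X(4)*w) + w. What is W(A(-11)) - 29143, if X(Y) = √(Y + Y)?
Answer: -419999613270/14411681 + 3388*√2/14411681 ≈ -29143.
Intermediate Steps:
X(Y) = √2*√Y (X(Y) = √(2*Y) = √2*√Y)
A(w) = -5 + w + w² + 2*w*√2 (A(w) = -5 + ((w² + (√2*√4)*w) + w) = -5 + ((w² + (√2*2)*w) + w) = -5 + ((w² + (2*√2)*w) + w) = -5 + ((w² + 2*w*√2) + w) = -5 + (w + w² + 2*w*√2) = -5 + w + w² + 2*w*√2)
W(c) = 1/(c² - 56*c) (W(c) = 1/(c + (c² - 57*c)) = 1/(c² - 56*c))
W(A(-11)) - 29143 = 1/((-5 - 11 + (-11)² + 2*(-11)*√2)*(-56 + (-5 - 11 + (-11)² + 2*(-11)*√2))) - 29143 = 1/((-5 - 11 + 121 - 22*√2)*(-56 + (-5 - 11 + 121 - 22*√2))) - 29143 = 1/((105 - 22*√2)*(-56 + (105 - 22*√2))) - 29143 = 1/((105 - 22*√2)*(49 - 22*√2)) - 29143 = 1/((49 - 22*√2)*(105 - 22*√2)) - 29143 = -29143 + 1/((49 - 22*√2)*(105 - 22*√2))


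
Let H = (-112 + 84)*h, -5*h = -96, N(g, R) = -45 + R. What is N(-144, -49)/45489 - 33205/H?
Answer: 839117617/13586048 ≈ 61.763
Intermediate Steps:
h = 96/5 (h = -⅕*(-96) = 96/5 ≈ 19.200)
H = -2688/5 (H = (-112 + 84)*(96/5) = -28*96/5 = -2688/5 ≈ -537.60)
N(-144, -49)/45489 - 33205/H = (-45 - 49)/45489 - 33205/(-2688/5) = -94*1/45489 - 33205*(-5/2688) = -94/45489 + 166025/2688 = 839117617/13586048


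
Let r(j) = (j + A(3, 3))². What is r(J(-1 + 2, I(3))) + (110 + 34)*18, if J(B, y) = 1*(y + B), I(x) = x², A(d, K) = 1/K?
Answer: 24289/9 ≈ 2698.8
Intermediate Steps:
J(B, y) = B + y (J(B, y) = 1*(B + y) = B + y)
r(j) = (⅓ + j)² (r(j) = (j + 1/3)² = (j + ⅓)² = (⅓ + j)²)
r(J(-1 + 2, I(3))) + (110 + 34)*18 = (1 + 3*((-1 + 2) + 3²))²/9 + (110 + 34)*18 = (1 + 3*(1 + 9))²/9 + 144*18 = (1 + 3*10)²/9 + 2592 = (1 + 30)²/9 + 2592 = (⅑)*31² + 2592 = (⅑)*961 + 2592 = 961/9 + 2592 = 24289/9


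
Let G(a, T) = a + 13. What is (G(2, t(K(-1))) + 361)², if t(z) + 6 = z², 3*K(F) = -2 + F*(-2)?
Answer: 141376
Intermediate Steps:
K(F) = -⅔ - 2*F/3 (K(F) = (-2 + F*(-2))/3 = (-2 - 2*F)/3 = -⅔ - 2*F/3)
t(z) = -6 + z²
G(a, T) = 13 + a
(G(2, t(K(-1))) + 361)² = ((13 + 2) + 361)² = (15 + 361)² = 376² = 141376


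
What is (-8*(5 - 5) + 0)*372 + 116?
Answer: 116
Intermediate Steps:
(-8*(5 - 5) + 0)*372 + 116 = (-8*0 + 0)*372 + 116 = (0 + 0)*372 + 116 = 0*372 + 116 = 0 + 116 = 116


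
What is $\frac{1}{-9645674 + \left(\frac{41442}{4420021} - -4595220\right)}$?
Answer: $- \frac{4420021}{22323112698092} \approx -1.98 \cdot 10^{-7}$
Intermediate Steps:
$\frac{1}{-9645674 + \left(\frac{41442}{4420021} - -4595220\right)} = \frac{1}{-9645674 + \left(41442 \cdot \frac{1}{4420021} + 4595220\right)} = \frac{1}{-9645674 + \left(\frac{41442}{4420021} + 4595220\right)} = \frac{1}{-9645674 + \frac{20310968941062}{4420021}} = \frac{1}{- \frac{22323112698092}{4420021}} = - \frac{4420021}{22323112698092}$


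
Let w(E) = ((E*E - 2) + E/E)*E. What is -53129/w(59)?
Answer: -53129/205320 ≈ -0.25876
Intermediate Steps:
w(E) = E*(-1 + E²) (w(E) = ((E² - 2) + 1)*E = ((-2 + E²) + 1)*E = (-1 + E²)*E = E*(-1 + E²))
-53129/w(59) = -53129/(59³ - 1*59) = -53129/(205379 - 59) = -53129/205320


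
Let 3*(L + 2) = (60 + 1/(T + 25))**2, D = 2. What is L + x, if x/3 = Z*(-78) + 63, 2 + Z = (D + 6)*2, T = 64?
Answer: -44877626/23763 ≈ -1888.6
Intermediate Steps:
Z = 14 (Z = -2 + (2 + 6)*2 = -2 + 8*2 = -2 + 16 = 14)
L = 28478755/23763 (L = -2 + (60 + 1/(64 + 25))**2/3 = -2 + (60 + 1/89)**2/3 = -2 + (5341/89)**2/3 = -2 + (1/3)*(28526281/7921) = -2 + 28526281/23763 = 28478755/23763 ≈ 1198.4)
x = -3087 (x = 3*(14*(-78) + 63) = 3*(-1092 + 63) = 3*(-1029) = -3087)
L + x = 28478755/23763 - 3087 = -44877626/23763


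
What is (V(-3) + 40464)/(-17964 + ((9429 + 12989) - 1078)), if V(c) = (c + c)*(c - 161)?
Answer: 5181/422 ≈ 12.277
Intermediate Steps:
V(c) = 2*c*(-161 + c) (V(c) = (2*c)*(-161 + c) = 2*c*(-161 + c))
(V(-3) + 40464)/(-17964 + ((9429 + 12989) - 1078)) = (2*(-3)*(-161 - 3) + 40464)/(-17964 + ((9429 + 12989) - 1078)) = (2*(-3)*(-164) + 40464)/(-17964 + (22418 - 1078)) = (984 + 40464)/(-17964 + 21340) = 41448/3376 = 41448*(1/3376) = 5181/422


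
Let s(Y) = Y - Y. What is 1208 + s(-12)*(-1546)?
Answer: 1208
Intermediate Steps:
s(Y) = 0
1208 + s(-12)*(-1546) = 1208 + 0*(-1546) = 1208 + 0 = 1208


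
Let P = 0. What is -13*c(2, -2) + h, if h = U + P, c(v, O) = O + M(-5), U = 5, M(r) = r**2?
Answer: -294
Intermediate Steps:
c(v, O) = 25 + O (c(v, O) = O + (-5)**2 = O + 25 = 25 + O)
h = 5 (h = 5 + 0 = 5)
-13*c(2, -2) + h = -13*(25 - 2) + 5 = -13*23 + 5 = -299 + 5 = -294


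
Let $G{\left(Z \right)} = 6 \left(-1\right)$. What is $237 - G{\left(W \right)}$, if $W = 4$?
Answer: $243$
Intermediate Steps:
$G{\left(Z \right)} = -6$
$237 - G{\left(W \right)} = 237 - -6 = 237 + 6 = 243$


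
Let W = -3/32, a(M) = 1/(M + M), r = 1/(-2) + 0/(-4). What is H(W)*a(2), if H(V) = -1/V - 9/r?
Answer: 43/6 ≈ 7.1667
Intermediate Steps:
r = -½ (r = 1*(-½) + 0*(-¼) = -½ + 0 = -½ ≈ -0.50000)
a(M) = 1/(2*M)
W = -3/32 (W = -3*1/32 = -3/32 ≈ -0.093750)
H(V) = 18 - 1/V (H(V) = -1/V - 9/(-½) = -1/V - 9*(-2) = -1/V + 18 = 18 - 1/V)
H(W)*a(2) = (18 - 1/(-3/32))*((½)/2) = (18 - 1*(-32/3))*((½)*(½)) = (18 + 32/3)*(¼) = (86/3)*(¼) = 43/6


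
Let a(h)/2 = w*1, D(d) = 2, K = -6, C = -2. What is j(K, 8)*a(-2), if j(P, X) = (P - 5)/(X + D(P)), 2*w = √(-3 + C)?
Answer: -11*I*√5/10 ≈ -2.4597*I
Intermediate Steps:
w = I*√5/2 (w = √(-3 - 2)/2 = √(-5)/2 = (I*√5)/2 = I*√5/2 ≈ 1.118*I)
j(P, X) = (-5 + P)/(2 + X) (j(P, X) = (P - 5)/(X + 2) = (-5 + P)/(2 + X))
a(h) = I*√5 (a(h) = 2*((I*√5/2)*1) = 2*(I*√5/2) = I*√5)
j(K, 8)*a(-2) = ((-5 - 6)/(2 + 8))*(I*√5) = (-11/10)*(I*√5) = ((⅒)*(-11))*(I*√5) = -11*I*√5/10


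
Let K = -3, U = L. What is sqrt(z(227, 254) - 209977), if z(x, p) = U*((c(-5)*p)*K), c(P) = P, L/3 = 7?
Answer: I*sqrt(129967) ≈ 360.51*I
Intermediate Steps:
L = 21 (L = 3*7 = 21)
U = 21
z(x, p) = 315*p (z(x, p) = 21*(-5*p*(-3)) = 21*(15*p) = 315*p)
sqrt(z(227, 254) - 209977) = sqrt(315*254 - 209977) = sqrt(80010 - 209977) = sqrt(-129967) = I*sqrt(129967)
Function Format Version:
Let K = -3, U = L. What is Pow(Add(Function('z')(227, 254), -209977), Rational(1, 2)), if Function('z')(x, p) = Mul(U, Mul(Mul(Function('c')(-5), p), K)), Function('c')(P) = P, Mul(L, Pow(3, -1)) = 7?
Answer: Mul(I, Pow(129967, Rational(1, 2))) ≈ Mul(360.51, I)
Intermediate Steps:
L = 21 (L = Mul(3, 7) = 21)
U = 21
Function('z')(x, p) = Mul(315, p) (Function('z')(x, p) = Mul(21, Mul(Mul(-5, p), -3)) = Mul(21, Mul(15, p)) = Mul(315, p))
Pow(Add(Function('z')(227, 254), -209977), Rational(1, 2)) = Pow(Add(Mul(315, 254), -209977), Rational(1, 2)) = Pow(Add(80010, -209977), Rational(1, 2)) = Pow(-129967, Rational(1, 2)) = Mul(I, Pow(129967, Rational(1, 2)))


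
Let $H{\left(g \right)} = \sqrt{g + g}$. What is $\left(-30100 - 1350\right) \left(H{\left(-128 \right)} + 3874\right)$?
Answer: $-121837300 - 503200 i \approx -1.2184 \cdot 10^{8} - 5.032 \cdot 10^{5} i$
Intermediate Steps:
$H{\left(g \right)} = \sqrt{2} \sqrt{g}$ ($H{\left(g \right)} = \sqrt{2 g} = \sqrt{2} \sqrt{g}$)
$\left(-30100 - 1350\right) \left(H{\left(-128 \right)} + 3874\right) = \left(-30100 - 1350\right) \left(\sqrt{2} \sqrt{-128} + 3874\right) = - 31450 \left(\sqrt{2} \cdot 8 i \sqrt{2} + 3874\right) = - 31450 \left(16 i + 3874\right) = - 31450 \left(3874 + 16 i\right) = -121837300 - 503200 i$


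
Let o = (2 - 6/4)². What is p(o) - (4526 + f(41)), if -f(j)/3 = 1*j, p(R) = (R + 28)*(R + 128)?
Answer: -12479/16 ≈ -779.94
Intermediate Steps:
o = ¼ (o = (2 - 6*¼)² = (2 - 3/2)² = (½)² = ¼ ≈ 0.25000)
p(R) = (28 + R)*(128 + R)
f(j) = -3*j
p(o) - (4526 + f(41)) = (3584 + (¼)² + 156*(¼)) - (4526 - 3*41) = (3584 + 1/16 + 39) - (4526 - 123) = 57969/16 - 1*4403 = 57969/16 - 4403 = -12479/16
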